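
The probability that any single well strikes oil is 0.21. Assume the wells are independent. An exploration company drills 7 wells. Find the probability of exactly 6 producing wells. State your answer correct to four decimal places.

0.0005

X ~ Binomial(n=7, p=0.21).
P(X=6) = C(7,6) · p^6 · (1−p)^1
= 7 · 8.5766e-05 · 0.79 = 0.000474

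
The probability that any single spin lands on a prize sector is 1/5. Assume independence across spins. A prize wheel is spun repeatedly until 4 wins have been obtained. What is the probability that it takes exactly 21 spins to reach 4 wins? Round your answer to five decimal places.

Y = trial on which the fourth success occurs; negative binomial, r=4, p=0.20.
P(Y=21) = C(20,3) · p^4 · (1−p)^17
= 1140 · 0.0016 · 0.022518 = 0.0410728

0.04107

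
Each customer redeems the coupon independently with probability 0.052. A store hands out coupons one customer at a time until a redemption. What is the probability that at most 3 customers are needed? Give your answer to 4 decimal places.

0.1480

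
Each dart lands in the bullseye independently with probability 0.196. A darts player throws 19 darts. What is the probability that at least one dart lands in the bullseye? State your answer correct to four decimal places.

P(at least one) = 1 − P(none) = 1 − (1 − 0.196)^19
= 1 − 0.015844 = 0.984156

0.9842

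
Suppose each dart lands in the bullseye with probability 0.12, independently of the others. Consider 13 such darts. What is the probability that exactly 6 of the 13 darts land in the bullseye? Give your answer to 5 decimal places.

X ~ Binomial(n=13, p=0.12).
P(X=6) = C(13,6) · p^6 · (1−p)^7
= 1716 · 2.986e-06 · 0.40868 = 0.0020940

0.00209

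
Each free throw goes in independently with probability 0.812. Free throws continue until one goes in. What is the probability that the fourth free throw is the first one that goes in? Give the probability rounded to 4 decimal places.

Geometric (trials to first success), p = 0.812.
P(Y = 4) = (1−p)^3 · p = 0.0066447 · 0.812 = 0.005395

0.0054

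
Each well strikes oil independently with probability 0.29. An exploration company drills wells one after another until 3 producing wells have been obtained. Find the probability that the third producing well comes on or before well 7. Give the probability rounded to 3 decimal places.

Finishing within 7 wells ⇔ at least 3 successes in the first 7. With X ~ Binomial(7, 0.29), P(Y ≤ 7) = 1 − P(X ≤ 2).
  k=0: C(7,0)·0.29^0·0.71^7 = 0.09095
  k=1: C(7,1)·0.29^1·0.71^6 = 0.26004
  k=2: C(7,2)·0.29^2·0.71^5 = 0.31864
1 − 0.66964 = 0.33036

0.330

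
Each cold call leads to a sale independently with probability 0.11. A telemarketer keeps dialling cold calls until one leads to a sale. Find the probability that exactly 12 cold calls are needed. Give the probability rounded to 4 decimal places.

Geometric (trials to first success), p = 0.11.
P(Y = 12) = (1−p)^11 · p = 0.27752 · 0.11 = 0.030527

0.0305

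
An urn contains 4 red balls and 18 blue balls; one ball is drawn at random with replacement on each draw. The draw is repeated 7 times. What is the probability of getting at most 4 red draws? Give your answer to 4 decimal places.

0.9970

X ~ Binomial(7, 0.181818); P(X ≤ 4) = Σ C(7,k) p^k (1−p)^(7−k) over k:
  k=0: C(7,0)·0.181818^0·0.818182^7 = 0.245442
  k=1: C(7,1)·0.181818^1·0.818182^6 = 0.381799
  k=2: C(7,2)·0.181818^2·0.818182^5 = 0.254532
  k=3: C(7,3)·0.181818^3·0.818182^4 = 0.094271
  k=4: C(7,4)·0.181818^4·0.818182^3 = 0.020949
Total = 0.996993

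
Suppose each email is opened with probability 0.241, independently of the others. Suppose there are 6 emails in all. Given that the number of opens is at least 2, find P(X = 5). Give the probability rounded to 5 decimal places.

X ~ Binomial(6, 0.241). Want P(X=5 | X≥2) = P(X=5) / P(X≥2).
P(X=5) = C(6,5)·0.241^5·0.759^1 = 0.0037024
P(X≥2) = 1 − 0.1911836 − 0.3642312 = 0.4445852
Ratio = 0.0037024 / 0.4445852 = 0.0083277

0.00833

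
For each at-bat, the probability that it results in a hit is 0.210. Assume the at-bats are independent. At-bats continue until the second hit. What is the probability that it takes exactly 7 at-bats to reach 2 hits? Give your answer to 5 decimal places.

Y = trial on which the second success occurs; negative binomial, r=2, p=0.21.
P(Y=7) = C(6,1) · p^2 · (1−p)^5
= 6 · 0.0441 · 0.30771 = 0.0814189

0.08142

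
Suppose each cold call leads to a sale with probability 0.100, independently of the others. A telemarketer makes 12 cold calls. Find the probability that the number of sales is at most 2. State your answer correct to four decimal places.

X ~ Binomial(12, 0.10); P(X ≤ 2) = Σ C(12,k) p^k (1−p)^(12−k) over k:
  k=0: C(12,0)·0.10^0·0.90^12 = 0.282430
  k=1: C(12,1)·0.10^1·0.90^11 = 0.376573
  k=2: C(12,2)·0.10^2·0.90^10 = 0.230128
Total = 0.889130

0.8891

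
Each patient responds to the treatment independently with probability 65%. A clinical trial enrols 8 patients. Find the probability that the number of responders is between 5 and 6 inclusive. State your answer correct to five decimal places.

X ~ Binomial(8, 0.65); P(5 ≤ X ≤ 6) = Σ C(8,k) p^k (1−p)^(8−k) over k:
  k=5: C(8,5)·0.65^5·0.35^3 = 0.2785858
  k=6: C(8,6)·0.65^6·0.35^2 = 0.2586868
Total = 0.5372726

0.53727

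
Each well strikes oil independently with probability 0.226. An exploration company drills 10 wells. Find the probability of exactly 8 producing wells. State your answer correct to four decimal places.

X ~ Binomial(n=10, p=0.226).
P(X=8) = C(10,8) · p^8 · (1−p)^2
= 45 · 6.8056e-06 · 0.59908 = 0.000183

0.0002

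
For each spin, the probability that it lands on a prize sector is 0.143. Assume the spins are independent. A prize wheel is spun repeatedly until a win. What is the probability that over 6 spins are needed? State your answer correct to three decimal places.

Y = number of spins to the first success; geometric, p = 0.143.
P(Y > 6) = P(first 6 all fail) = (1−p)^6 = 0.39617

0.396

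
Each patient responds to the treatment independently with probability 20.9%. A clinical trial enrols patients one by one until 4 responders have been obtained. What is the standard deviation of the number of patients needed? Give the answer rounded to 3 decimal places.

Y = total patients until the fourth success; negative binomial with r=4, p=0.209.
SD(Y) = √[r(1−p)/p²] = √(72.43424) = 8.51083

8.511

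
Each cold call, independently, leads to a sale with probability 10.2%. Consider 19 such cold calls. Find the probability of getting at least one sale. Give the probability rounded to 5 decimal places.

P(at least one) = 1 − P(none) = 1 − (1 − 0.102)^19
= 1 − 0.1294942 = 0.8705058

0.87051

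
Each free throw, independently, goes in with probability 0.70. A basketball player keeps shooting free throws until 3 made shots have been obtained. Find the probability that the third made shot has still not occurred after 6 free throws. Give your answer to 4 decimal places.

0.0705

Needing more than 6 free throws ⇔ fewer than 3 successes in the first 6. With X ~ Binomial(6, 0.70), P(Y > 6) = P(X ≤ 2).
  k=0: C(6,0)·0.70^0·0.30^6 = 0.000729
  k=1: C(6,1)·0.70^1·0.30^5 = 0.010206
  k=2: C(6,2)·0.70^2·0.30^4 = 0.059535
P(X ≤ 2) = 0.070470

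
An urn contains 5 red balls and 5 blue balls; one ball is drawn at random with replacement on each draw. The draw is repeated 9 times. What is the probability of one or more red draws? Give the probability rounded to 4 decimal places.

0.9980

P(at least one) = 1 − P(none) = 1 − (1 − 0.50)^9
= 1 − 0.001953 = 0.998047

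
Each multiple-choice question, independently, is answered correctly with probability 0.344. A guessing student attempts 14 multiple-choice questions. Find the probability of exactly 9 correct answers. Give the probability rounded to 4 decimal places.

0.0164

X ~ Binomial(n=14, p=0.344).
P(X=9) = C(14,9) · p^9 · (1−p)^5
= 2002 · 6.7457e-05 · 0.12148 = 0.016406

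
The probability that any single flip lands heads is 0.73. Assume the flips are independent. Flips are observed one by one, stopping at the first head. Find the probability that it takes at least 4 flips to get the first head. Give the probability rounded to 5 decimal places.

0.01968

Y = number of flips to the first success; geometric, p = 0.73.
P(Y > 3) = P(first 3 all fail) = (1−p)^3 = 0.0196830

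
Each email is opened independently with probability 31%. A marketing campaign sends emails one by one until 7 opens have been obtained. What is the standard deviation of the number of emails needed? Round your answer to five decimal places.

7.08944

Y = total emails until the seventh success; negative binomial with r=7, p=0.31.
SD(Y) = √[r(1−p)/p²] = √(50.2601457) = 7.0894390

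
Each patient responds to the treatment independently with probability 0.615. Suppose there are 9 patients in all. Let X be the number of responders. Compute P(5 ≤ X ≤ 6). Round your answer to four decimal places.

0.5029

X ~ Binomial(9, 0.615); P(5 ≤ X ≤ 6) = Σ C(9,k) p^k (1−p)^(9−k) over k:
  k=5: C(9,5)·0.615^5·0.385^4 = 0.243551
  k=6: C(9,6)·0.615^6·0.385^3 = 0.259365
Total = 0.502916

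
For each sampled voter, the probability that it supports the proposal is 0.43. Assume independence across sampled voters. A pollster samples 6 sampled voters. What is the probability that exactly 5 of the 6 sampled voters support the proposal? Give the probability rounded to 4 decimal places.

X ~ Binomial(n=6, p=0.43).
P(X=5) = C(6,5) · p^5 · (1−p)^1
= 6 · 0.014701 · 0.57 = 0.050277

0.0503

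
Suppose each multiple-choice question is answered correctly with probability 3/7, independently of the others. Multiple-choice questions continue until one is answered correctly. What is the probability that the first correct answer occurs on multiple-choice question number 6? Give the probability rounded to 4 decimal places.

Geometric (trials to first success), p = 0.428571.
P(Y = 6) = (1−p)^5 · p = 0.060927 · 0.428571 = 0.026112

0.0261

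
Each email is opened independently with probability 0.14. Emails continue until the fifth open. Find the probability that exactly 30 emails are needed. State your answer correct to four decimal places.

0.0294

Y = trial on which the fifth success occurs; negative binomial, r=5, p=0.14.
P(Y=30) = C(29,4) · p^5 · (1−p)^25
= 23751 · 5.3782e-05 · 0.023039 = 0.029430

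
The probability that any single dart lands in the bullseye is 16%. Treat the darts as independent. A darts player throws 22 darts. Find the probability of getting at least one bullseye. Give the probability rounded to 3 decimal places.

P(at least one) = 1 − P(none) = 1 − (1 − 0.16)^22
= 1 − 0.02158 = 0.97842

0.978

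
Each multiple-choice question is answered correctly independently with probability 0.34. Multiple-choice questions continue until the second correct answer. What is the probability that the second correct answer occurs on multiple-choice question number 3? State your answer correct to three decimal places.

0.153

Y = trial on which the second success occurs; negative binomial, r=2, p=0.34.
P(Y=3) = C(2,1) · p^2 · (1−p)^1
= 2 · 0.1156 · 0.66 = 0.15259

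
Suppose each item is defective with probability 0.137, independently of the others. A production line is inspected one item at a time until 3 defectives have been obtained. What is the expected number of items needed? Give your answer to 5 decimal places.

21.89781

Y = total items until the third success; negative binomial with r=3, p=0.137.
E[Y] = r / p = 3 / 0.137 = 21.8978102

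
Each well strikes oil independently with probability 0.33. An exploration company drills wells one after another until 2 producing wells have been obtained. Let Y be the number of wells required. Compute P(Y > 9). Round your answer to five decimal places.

0.14781

Needing more than 9 wells ⇔ fewer than 2 successes in the first 9. With X ~ Binomial(9, 0.33), P(Y > 9) = P(X ≤ 1).
  k=0: C(9,0)·0.33^0·0.67^9 = 0.0272065
  k=1: C(9,1)·0.33^1·0.67^8 = 0.1206021
P(X ≤ 1) = 0.1478086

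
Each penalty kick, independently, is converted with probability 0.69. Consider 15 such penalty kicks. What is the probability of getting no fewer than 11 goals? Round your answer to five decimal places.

0.48134

X ~ Binomial(15, 0.69); P(X ≥ 11) = Σ C(15,k) p^k (1−p)^(15−k) over k:
  k=11: C(15,11)·0.69^11·0.31^4 = 0.2127744
  k=12: C(15,12)·0.69^12·0.31^3 = 0.1578649
  k=13: C(15,13)·0.69^13·0.31^2 = 0.0810869
  k=14: C(15,14)·0.69^14·0.31^1 = 0.0257834
  k=15: C(15,15)·0.69^15·0.31^0 = 0.0038259
Total = 0.4813356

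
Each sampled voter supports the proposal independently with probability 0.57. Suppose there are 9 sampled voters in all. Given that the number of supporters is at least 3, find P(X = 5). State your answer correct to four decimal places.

X ~ Binomial(9, 0.57). Want P(X=5 | X≥3) = P(X=5) / P(X≥3).
P(X=5) = C(9,5)·0.57^5·0.43^4 = 0.259190
P(X≥3) = 1 − 0.000503 − 0.005996 − 0.031793 = 0.961708
Ratio = 0.259190 / 0.961708 = 0.269510

0.2695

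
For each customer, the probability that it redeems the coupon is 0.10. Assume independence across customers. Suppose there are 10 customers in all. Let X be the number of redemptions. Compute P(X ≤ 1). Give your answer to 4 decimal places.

X ~ Binomial(10, 0.10); P(X ≤ 1) = Σ C(10,k) p^k (1−p)^(10−k) over k:
  k=0: C(10,0)·0.10^0·0.90^10 = 0.348678
  k=1: C(10,1)·0.10^1·0.90^9 = 0.387420
Total = 0.736099

0.7361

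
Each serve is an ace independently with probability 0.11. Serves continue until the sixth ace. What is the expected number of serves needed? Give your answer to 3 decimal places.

54.545

Y = total serves until the sixth success; negative binomial with r=6, p=0.11.
E[Y] = r / p = 6 / 0.11 = 54.54545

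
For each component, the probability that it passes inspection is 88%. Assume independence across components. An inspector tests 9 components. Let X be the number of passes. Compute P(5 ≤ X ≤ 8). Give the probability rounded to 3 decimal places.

X ~ Binomial(9, 0.88); P(5 ≤ X ≤ 8) = Σ C(9,k) p^k (1−p)^(9−k) over k:
  k=5: C(9,5)·0.88^5·0.12^4 = 0.01379
  k=6: C(9,6)·0.88^6·0.12^3 = 0.06741
  k=7: C(9,7)·0.88^7·0.12^2 = 0.21186
  k=8: C(9,8)·0.88^8·0.12^1 = 0.38841
Total = 0.68146

0.681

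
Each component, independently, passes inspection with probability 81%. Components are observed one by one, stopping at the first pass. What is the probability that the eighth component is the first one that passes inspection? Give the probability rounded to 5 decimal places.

0.00001

Geometric (trials to first success), p = 0.81.
P(Y = 8) = (1−p)^7 · p = 8.9387e-06 · 0.81 = 0.0000072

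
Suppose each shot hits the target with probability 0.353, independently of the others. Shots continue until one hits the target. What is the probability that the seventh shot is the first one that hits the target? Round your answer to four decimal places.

Geometric (trials to first success), p = 0.353.
P(Y = 7) = (1−p)^6 · p = 0.073354 · 0.353 = 0.025894

0.0259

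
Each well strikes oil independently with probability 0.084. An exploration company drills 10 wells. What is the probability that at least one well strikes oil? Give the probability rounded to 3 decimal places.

0.584

P(at least one) = 1 − P(none) = 1 − (1 − 0.084)^10
= 1 − 0.41587 = 0.58413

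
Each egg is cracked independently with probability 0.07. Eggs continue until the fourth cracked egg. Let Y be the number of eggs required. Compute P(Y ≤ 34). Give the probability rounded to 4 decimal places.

0.2122

Finishing within 34 eggs ⇔ at least 4 successes in the first 34. With X ~ Binomial(34, 0.07), P(Y ≤ 34) = 1 − P(X ≤ 3).
  k=0: C(34,0)·0.07^0·0.93^34 = 0.084805
  k=1: C(34,1)·0.07^1·0.93^33 = 0.217027
  k=2: C(34,2)·0.07^2·0.93^32 = 0.269534
  k=3: C(34,3)·0.07^3·0.93^31 = 0.216400
1 − 0.787766 = 0.212234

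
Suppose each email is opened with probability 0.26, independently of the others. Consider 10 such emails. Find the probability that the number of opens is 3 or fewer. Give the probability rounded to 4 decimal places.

0.7521

X ~ Binomial(10, 0.26); P(X ≤ 3) = Σ C(10,k) p^k (1−p)^(10−k) over k:
  k=0: C(10,0)·0.26^0·0.74^10 = 0.049240
  k=1: C(10,1)·0.26^1·0.74^9 = 0.173005
  k=2: C(10,2)·0.26^2·0.74^8 = 0.273535
  k=3: C(10,3)·0.26^3·0.74^7 = 0.256285
Total = 0.752065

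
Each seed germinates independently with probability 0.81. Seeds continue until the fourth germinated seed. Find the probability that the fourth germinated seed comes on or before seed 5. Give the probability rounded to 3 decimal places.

0.758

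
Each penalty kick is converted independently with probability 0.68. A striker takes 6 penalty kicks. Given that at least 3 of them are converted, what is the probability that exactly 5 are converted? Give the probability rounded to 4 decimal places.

0.3059

X ~ Binomial(6, 0.68). Want P(X=5 | X≥3) = P(X=5) / P(X≥3).
P(X=5) = C(6,5)·0.68^5·0.32^1 = 0.279155
P(X≥3) = 1 − 0.001074 − 0.013690 − 0.072729 = 0.912507
Ratio = 0.279155 / 0.912507 = 0.305921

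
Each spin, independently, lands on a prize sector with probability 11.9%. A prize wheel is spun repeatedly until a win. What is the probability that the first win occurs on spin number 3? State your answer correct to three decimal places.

Geometric (trials to first success), p = 0.119.
P(Y = 3) = (1−p)^2 · p = 0.77616 · 0.119 = 0.09236

0.092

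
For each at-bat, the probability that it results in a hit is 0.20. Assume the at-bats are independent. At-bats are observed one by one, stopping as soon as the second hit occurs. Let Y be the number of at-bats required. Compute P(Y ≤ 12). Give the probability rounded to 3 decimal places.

Finishing within 12 at-bats ⇔ at least 2 successes in the first 12. With X ~ Binomial(12, 0.20), P(Y ≤ 12) = 1 − P(X ≤ 1).
  k=0: C(12,0)·0.20^0·0.80^12 = 0.06872
  k=1: C(12,1)·0.20^1·0.80^11 = 0.20616
1 − 0.27488 = 0.72512

0.725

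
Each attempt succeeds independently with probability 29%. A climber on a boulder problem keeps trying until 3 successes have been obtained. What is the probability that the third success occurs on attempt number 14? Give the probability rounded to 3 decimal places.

0.044

Y = trial on which the third success occurs; negative binomial, r=3, p=0.29.
P(Y=14) = C(13,2) · p^3 · (1−p)^11
= 78 · 0.024389 · 0.023112 = 0.04397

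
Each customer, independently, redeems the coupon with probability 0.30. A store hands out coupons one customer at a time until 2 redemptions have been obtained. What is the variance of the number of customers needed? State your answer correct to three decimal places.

Y = total customers until the second success; negative binomial with r=2, p=0.30.
Var(Y) = r(1−p)/p² = 2·0.70 / 0.30² = 15.55556

15.556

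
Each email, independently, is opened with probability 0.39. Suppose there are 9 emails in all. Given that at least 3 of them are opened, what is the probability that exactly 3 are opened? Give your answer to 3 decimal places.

0.343

X ~ Binomial(9, 0.39). Want P(X=3 | X≥3) = P(X=3) / P(X≥3).
P(X=3) = C(9,3)·0.39^3·0.61^6 = 0.25672
P(X≥3) = 1 − 0.01169 − 0.06729 − 0.17208 = 0.74893
Ratio = 0.25672 / 0.74893 = 0.34278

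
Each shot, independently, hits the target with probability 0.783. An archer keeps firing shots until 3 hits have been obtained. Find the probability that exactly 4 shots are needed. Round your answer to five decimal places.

0.31251

Y = trial on which the third success occurs; negative binomial, r=3, p=0.783.
P(Y=4) = C(3,2) · p^3 · (1−p)^1
= 3 · 0.48005 · 0.217 = 0.3125117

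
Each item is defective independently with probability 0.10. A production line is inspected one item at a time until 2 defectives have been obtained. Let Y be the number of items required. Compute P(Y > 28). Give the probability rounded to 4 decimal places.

0.2152

Needing more than 28 items ⇔ fewer than 2 successes in the first 28. With X ~ Binomial(28, 0.10), P(Y > 28) = P(X ≤ 1).
  k=0: C(28,0)·0.10^0·0.90^28 = 0.052335
  k=1: C(28,1)·0.10^1·0.90^27 = 0.162819
P(X ≤ 1) = 0.215154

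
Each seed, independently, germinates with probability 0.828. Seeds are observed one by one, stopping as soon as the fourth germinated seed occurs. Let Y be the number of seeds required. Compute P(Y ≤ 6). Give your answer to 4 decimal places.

0.9325

Finishing within 6 seeds ⇔ at least 4 successes in the first 6. With X ~ Binomial(6, 0.828), P(Y ≤ 6) = 1 − P(X ≤ 3).
  k=0: C(6,0)·0.828^0·0.172^6 = 0.000026
  k=1: C(6,1)·0.828^1·0.172^5 = 0.000748
  k=2: C(6,2)·0.828^2·0.172^4 = 0.009000
  k=3: C(6,3)·0.828^3·0.172^3 = 0.057771
1 − 0.067545 = 0.932455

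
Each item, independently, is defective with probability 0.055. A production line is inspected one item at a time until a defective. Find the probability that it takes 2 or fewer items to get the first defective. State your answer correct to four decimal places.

Y = number of items to the first success; geometric, p = 0.055.
P(Y ≤ 2) = 1 − (1−p)^2 = 1 − 0.893025 = 0.106975

0.1070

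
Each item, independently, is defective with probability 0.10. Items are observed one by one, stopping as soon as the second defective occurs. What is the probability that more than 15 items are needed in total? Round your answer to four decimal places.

0.5490

Needing more than 15 items ⇔ fewer than 2 successes in the first 15. With X ~ Binomial(15, 0.10), P(Y > 15) = P(X ≤ 1).
  k=0: C(15,0)·0.10^0·0.90^15 = 0.205891
  k=1: C(15,1)·0.10^1·0.90^14 = 0.343152
P(X ≤ 1) = 0.549043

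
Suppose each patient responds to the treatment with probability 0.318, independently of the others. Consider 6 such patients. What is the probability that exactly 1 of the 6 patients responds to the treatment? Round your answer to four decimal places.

0.2815

X ~ Binomial(n=6, p=0.318).
P(X=1) = C(6,1) · p^1 · (1−p)^5
= 6 · 0.318 · 0.14754 = 0.281514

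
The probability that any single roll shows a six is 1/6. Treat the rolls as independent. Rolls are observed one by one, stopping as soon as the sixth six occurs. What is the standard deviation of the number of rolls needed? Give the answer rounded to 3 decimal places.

Y = total rolls until the sixth success; negative binomial with r=6, p=0.166667.
SD(Y) = √[r(1−p)/p²] = √(180.00000) = 13.41641

13.416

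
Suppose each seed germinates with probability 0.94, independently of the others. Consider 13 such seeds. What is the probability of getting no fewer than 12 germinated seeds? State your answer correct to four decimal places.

0.8186

X ~ Binomial(13, 0.94); P(X ≥ 12) = Σ C(13,k) p^k (1−p)^(13−k) over k:
  k=12: C(13,12)·0.94^12·0.06^1 = 0.371218
  k=13: C(13,13)·0.94^13·0.06^0 = 0.447365
Total = 0.818583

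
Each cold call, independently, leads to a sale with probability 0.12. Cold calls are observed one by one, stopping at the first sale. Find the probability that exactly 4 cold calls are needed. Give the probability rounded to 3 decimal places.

0.082

Geometric (trials to first success), p = 0.12.
P(Y = 4) = (1−p)^3 · p = 0.68147 · 0.12 = 0.08178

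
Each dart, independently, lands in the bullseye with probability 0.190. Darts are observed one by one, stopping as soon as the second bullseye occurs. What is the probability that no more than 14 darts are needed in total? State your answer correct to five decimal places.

0.77580

Finishing within 14 darts ⇔ at least 2 successes in the first 14. With X ~ Binomial(14, 0.19), P(Y ≤ 14) = 1 − P(X ≤ 1).
  k=0: C(14,0)·0.19^0·0.81^14 = 0.0523348
  k=1: C(14,1)·0.19^1·0.81^13 = 0.1718648
1 − 0.2241995 = 0.7758005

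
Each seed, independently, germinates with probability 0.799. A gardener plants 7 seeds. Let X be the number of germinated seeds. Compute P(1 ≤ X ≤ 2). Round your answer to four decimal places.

X ~ Binomial(7, 0.799); P(1 ≤ X ≤ 2) = Σ C(7,k) p^k (1−p)^(7−k) over k:
  k=1: C(7,1)·0.799^1·0.201^6 = 0.000369
  k=2: C(7,2)·0.799^2·0.201^5 = 0.004398
Total = 0.004767

0.0048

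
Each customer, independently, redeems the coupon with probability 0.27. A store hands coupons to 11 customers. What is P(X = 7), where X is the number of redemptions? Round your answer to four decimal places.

X ~ Binomial(n=11, p=0.27).
P(X=7) = C(11,7) · p^7 · (1−p)^4
= 330 · 0.0001046 · 0.28398 = 0.009803

0.0098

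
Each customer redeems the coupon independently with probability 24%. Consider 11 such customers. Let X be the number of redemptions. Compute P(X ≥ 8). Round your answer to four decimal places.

0.0009

X ~ Binomial(11, 0.24); P(X ≥ 8) = Σ C(11,k) p^k (1−p)^(11−k) over k:
  k=8: C(11,8)·0.24^8·0.76^3 = 0.000797
  k=9: C(11,9)·0.24^9·0.76^2 = 0.000084
  k=10: C(11,10)·0.24^10·0.76^1 = 0.000005
  k=11: C(11,11)·0.24^11·0.76^0 = 0.000000
Total = 0.000887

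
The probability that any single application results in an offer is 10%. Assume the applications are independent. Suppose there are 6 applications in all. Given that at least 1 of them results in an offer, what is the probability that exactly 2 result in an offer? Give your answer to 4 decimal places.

0.2100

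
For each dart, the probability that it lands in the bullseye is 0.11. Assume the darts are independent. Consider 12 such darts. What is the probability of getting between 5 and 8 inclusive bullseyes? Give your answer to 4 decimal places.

X ~ Binomial(12, 0.11); P(5 ≤ X ≤ 8) = Σ C(12,k) p^k (1−p)^(12−k) over k:
  k=5: C(12,5)·0.11^5·0.89^7 = 0.005642
  k=6: C(12,6)·0.11^6·0.89^6 = 0.000814
  k=7: C(12,7)·0.11^7·0.89^5 = 0.000086
  k=8: C(12,8)·0.11^8·0.89^4 = 0.000007
Total = 0.006548

0.0065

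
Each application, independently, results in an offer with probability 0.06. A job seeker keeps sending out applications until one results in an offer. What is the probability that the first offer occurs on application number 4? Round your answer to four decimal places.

0.0498

Geometric (trials to first success), p = 0.06.
P(Y = 4) = (1−p)^3 · p = 0.83058 · 0.06 = 0.049835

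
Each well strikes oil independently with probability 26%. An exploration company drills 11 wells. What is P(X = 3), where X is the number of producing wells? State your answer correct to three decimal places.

0.261

X ~ Binomial(n=11, p=0.26).
P(X=3) = C(11,3) · p^3 · (1−p)^8
= 165 · 0.017576 · 0.089919 = 0.26077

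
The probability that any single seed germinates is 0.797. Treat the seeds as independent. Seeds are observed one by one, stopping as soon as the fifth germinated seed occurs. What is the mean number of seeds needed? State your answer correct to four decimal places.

6.2735

Y = total seeds until the fifth success; negative binomial with r=5, p=0.797.
E[Y] = r / p = 5 / 0.797 = 6.273526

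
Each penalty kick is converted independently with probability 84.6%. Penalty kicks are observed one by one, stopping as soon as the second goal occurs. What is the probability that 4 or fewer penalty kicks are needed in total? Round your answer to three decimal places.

0.987

Finishing within 4 penalty kicks ⇔ at least 2 successes in the first 4. With X ~ Binomial(4, 0.846), P(Y ≤ 4) = 1 − P(X ≤ 1).
  k=0: C(4,0)·0.846^0·0.154^4 = 0.00056
  k=1: C(4,1)·0.846^1·0.154^3 = 0.01236
1 − 0.01292 = 0.98708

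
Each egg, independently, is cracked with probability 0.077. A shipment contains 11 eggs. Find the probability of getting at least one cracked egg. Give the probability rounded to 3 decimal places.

0.586

P(at least one) = 1 − P(none) = 1 − (1 − 0.077)^11
= 1 − 0.41421 = 0.58579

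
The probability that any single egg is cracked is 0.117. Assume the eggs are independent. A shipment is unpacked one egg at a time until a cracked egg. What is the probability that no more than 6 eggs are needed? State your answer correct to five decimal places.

0.52602

Y = number of eggs to the first success; geometric, p = 0.117.
P(Y ≤ 6) = 1 − (1−p)^6 = 1 − 0.4739846 = 0.5260154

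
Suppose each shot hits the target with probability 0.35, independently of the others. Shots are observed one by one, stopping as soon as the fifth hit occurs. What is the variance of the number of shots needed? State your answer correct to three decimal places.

Y = total shots until the fifth success; negative binomial with r=5, p=0.35.
Var(Y) = r(1−p)/p² = 5·0.65 / 0.35² = 26.53061

26.531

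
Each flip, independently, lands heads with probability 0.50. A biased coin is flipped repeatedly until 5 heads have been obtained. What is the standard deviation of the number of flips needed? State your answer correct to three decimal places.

Y = total flips until the fifth success; negative binomial with r=5, p=0.50.
SD(Y) = √[r(1−p)/p²] = √(10.00000) = 3.16228

3.162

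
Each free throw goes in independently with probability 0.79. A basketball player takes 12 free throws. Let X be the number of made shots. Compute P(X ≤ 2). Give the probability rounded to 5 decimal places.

0.00001

X ~ Binomial(12, 0.79); P(X ≤ 2) = Σ C(12,k) p^k (1−p)^(12−k) over k:
  k=0: C(12,0)·0.79^0·0.21^12 = 0.0000000
  k=1: C(12,1)·0.79^1·0.21^11 = 0.0000003
  k=2: C(12,2)·0.79^2·0.21^10 = 0.0000069
Total = 0.0000072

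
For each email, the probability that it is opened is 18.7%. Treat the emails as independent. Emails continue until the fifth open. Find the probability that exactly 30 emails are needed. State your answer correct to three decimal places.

0.031

Y = trial on which the fifth success occurs; negative binomial, r=5, p=0.187.
P(Y=30) = C(29,4) · p^5 · (1−p)^25
= 23751 · 0.00022867 · 0.0056528 = 0.03070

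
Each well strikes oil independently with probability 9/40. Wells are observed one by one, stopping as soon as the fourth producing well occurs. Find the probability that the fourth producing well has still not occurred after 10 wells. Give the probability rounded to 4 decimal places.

Needing more than 10 wells ⇔ fewer than 4 successes in the first 10. With X ~ Binomial(10, 0.225), P(Y > 10) = P(X ≤ 3).
  k=0: C(10,0)·0.225^0·0.775^10 = 0.078166
  k=1: C(10,1)·0.225^1·0.775^9 = 0.226933
  k=2: C(10,2)·0.225^2·0.775^8 = 0.296477
  k=3: C(10,3)·0.225^3·0.775^7 = 0.229531
P(X ≤ 3) = 0.831107

0.8311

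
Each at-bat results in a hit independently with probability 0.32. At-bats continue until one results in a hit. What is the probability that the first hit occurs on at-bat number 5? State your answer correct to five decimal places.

0.06842

Geometric (trials to first success), p = 0.32.
P(Y = 5) = (1−p)^4 · p = 0.21381 · 0.32 = 0.0684204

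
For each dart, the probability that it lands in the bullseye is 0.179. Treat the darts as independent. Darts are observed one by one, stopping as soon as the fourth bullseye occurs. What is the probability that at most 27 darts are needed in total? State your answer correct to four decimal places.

0.7377

Finishing within 27 darts ⇔ at least 4 successes in the first 27. With X ~ Binomial(27, 0.179), P(Y ≤ 27) = 1 − P(X ≤ 3).
  k=0: C(27,0)·0.179^0·0.821^27 = 0.004867
  k=1: C(27,1)·0.179^1·0.821^26 = 0.028651
  k=2: C(27,2)·0.179^2·0.821^25 = 0.081207
  k=3: C(27,3)·0.179^3·0.821^24 = 0.147544
1 − 0.262268 = 0.737732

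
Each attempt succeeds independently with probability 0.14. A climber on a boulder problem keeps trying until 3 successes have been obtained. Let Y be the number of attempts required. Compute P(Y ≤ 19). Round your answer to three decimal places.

Finishing within 19 attempts ⇔ at least 3 successes in the first 19. With X ~ Binomial(19, 0.14), P(Y ≤ 19) = 1 − P(X ≤ 2).
  k=0: C(19,0)·0.14^0·0.86^19 = 0.05695
  k=1: C(19,1)·0.14^1·0.86^18 = 0.17614
  k=2: C(19,2)·0.14^2·0.86^17 = 0.25806
1 − 0.49115 = 0.50885

0.509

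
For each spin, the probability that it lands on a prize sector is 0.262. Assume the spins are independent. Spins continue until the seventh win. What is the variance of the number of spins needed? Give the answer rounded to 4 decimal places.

Y = total spins until the seventh success; negative binomial with r=7, p=0.262.
Var(Y) = r(1−p)/p² = 7·0.738 / 0.262² = 75.257852

75.2579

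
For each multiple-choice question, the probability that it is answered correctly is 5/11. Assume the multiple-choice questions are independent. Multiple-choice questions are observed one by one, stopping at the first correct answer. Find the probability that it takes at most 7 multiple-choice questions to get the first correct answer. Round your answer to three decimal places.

Y = number of multiple-choice questions to the first success; geometric, p = 0.454545.
P(Y ≤ 7) = 1 − (1−p)^7 = 1 − 0.01437 = 0.98563

0.986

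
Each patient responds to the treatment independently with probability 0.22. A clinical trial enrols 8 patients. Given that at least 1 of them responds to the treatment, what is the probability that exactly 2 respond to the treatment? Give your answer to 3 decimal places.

X ~ Binomial(8, 0.22). Want P(X=2 | X≥1) = P(X=2) / P(X≥1).
P(X=2) = C(8,2)·0.22^2·0.78^6 = 0.30519
P(X≥1) = 1 − 0.13701 = 0.86299
Ratio = 0.30519 / 0.86299 = 0.35364

0.354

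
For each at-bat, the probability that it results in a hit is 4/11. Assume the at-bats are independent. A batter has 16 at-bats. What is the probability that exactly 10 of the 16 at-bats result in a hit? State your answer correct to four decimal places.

0.0215

X ~ Binomial(n=16, p=0.363636).
P(X=10) = C(16,10) · p^10 · (1−p)^6
= 8008 · 4.0427e-05 · 0.06641 = 0.021500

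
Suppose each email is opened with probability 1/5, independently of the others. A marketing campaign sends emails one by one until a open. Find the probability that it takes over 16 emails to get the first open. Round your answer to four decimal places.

Y = number of emails to the first success; geometric, p = 0.20.
P(Y > 16) = P(first 16 all fail) = (1−p)^16 = 0.028147

0.0281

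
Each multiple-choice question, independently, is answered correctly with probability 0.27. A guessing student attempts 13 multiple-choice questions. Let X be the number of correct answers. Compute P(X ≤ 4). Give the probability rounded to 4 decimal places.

0.7411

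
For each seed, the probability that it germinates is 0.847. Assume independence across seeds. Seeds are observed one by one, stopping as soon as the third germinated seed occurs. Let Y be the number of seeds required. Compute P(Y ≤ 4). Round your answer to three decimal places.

0.887

Finishing within 4 seeds ⇔ at least 3 successes in the first 4. With X ~ Binomial(4, 0.847), P(Y ≤ 4) = 1 − P(X ≤ 2).
  k=0: C(4,0)·0.847^0·0.153^4 = 0.00055
  k=1: C(4,1)·0.847^1·0.153^3 = 0.01213
  k=2: C(4,2)·0.847^2·0.153^2 = 0.10076
1 − 0.11345 = 0.88655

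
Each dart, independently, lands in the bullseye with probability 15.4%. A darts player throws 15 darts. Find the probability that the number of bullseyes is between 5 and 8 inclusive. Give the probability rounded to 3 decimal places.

0.068

X ~ Binomial(15, 0.154); P(5 ≤ X ≤ 8) = Σ C(15,k) p^k (1−p)^(15−k) over k:
  k=5: C(15,5)·0.154^5·0.846^10 = 0.04885
  k=6: C(15,6)·0.154^6·0.846^9 = 0.01482
  k=7: C(15,7)·0.154^7·0.846^8 = 0.00347
  k=8: C(15,8)·0.154^8·0.846^7 = 0.00063
Total = 0.06777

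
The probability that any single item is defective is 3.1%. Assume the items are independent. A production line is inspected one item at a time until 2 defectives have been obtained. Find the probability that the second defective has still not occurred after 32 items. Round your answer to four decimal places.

0.7388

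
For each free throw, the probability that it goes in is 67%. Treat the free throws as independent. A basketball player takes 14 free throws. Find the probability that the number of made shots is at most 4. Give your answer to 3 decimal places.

X ~ Binomial(14, 0.67); P(X ≤ 4) = Σ C(14,k) p^k (1−p)^(14−k) over k:
  k=0: C(14,0)·0.67^0·0.33^14 = 0.00000
  k=1: C(14,1)·0.67^1·0.33^13 = 0.00001
  k=2: C(14,2)·0.67^2·0.33^12 = 0.00007
  k=3: C(14,3)·0.67^3·0.33^11 = 0.00055
  k=4: C(14,4)·0.67^4·0.33^10 = 0.00309
Total = 0.00372

0.004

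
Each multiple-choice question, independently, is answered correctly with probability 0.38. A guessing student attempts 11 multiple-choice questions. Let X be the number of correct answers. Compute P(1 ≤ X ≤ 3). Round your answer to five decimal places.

0.34028

X ~ Binomial(11, 0.38); P(1 ≤ X ≤ 3) = Σ C(11,k) p^k (1−p)^(11−k) over k:
  k=1: C(11,1)·0.38^1·0.62^10 = 0.0350827
  k=2: C(11,2)·0.38^2·0.62^9 = 0.1075115
  k=3: C(11,3)·0.38^3·0.62^8 = 0.1976825
Total = 0.3402768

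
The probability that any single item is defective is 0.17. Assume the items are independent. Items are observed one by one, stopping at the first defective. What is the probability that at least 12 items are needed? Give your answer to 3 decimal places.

Y = number of items to the first success; geometric, p = 0.17.
P(Y > 11) = P(first 11 all fail) = (1−p)^11 = 0.12878

0.129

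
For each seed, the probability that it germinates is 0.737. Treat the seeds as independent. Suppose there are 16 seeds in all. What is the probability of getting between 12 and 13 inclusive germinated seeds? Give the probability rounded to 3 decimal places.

0.416

X ~ Binomial(16, 0.737); P(12 ≤ X ≤ 13) = Σ C(16,k) p^k (1−p)^(16−k) over k:
  k=12: C(16,12)·0.737^12·0.263^4 = 0.22362
  k=13: C(16,13)·0.737^13·0.263^3 = 0.19281
Total = 0.41643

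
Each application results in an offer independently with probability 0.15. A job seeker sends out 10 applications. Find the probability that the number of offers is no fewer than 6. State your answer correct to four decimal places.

X ~ Binomial(10, 0.15); P(X ≥ 6) = Σ C(10,k) p^k (1−p)^(10−k) over k:
  k=6: C(10,6)·0.15^6·0.85^4 = 0.001249
  k=7: C(10,7)·0.15^7·0.85^3 = 0.000126
  k=8: C(10,8)·0.15^8·0.85^2 = 0.000008
  k=9: C(10,9)·0.15^9·0.85^1 = 0.000000
  k=10: C(10,10)·0.15^10·0.85^0 = 0.000000
Total = 0.001383

0.0014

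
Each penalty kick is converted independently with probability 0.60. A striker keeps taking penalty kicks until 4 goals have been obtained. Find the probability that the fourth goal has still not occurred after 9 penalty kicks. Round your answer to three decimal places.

Needing more than 9 penalty kicks ⇔ fewer than 4 successes in the first 9. With X ~ Binomial(9, 0.60), P(Y > 9) = P(X ≤ 3).
  k=0: C(9,0)·0.60^0·0.40^9 = 0.00026
  k=1: C(9,1)·0.60^1·0.40^8 = 0.00354
  k=2: C(9,2)·0.60^2·0.40^7 = 0.02123
  k=3: C(9,3)·0.60^3·0.40^6 = 0.07432
P(X ≤ 3) = 0.09935

0.099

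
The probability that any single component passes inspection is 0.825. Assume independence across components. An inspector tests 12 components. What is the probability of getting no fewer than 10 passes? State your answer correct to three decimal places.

X ~ Binomial(12, 0.825); P(X ≥ 10) = Σ C(12,k) p^k (1−p)^(12−k) over k:
  k=10: C(12,10)·0.825^10·0.175^2 = 0.29523
  k=11: C(12,11)·0.825^11·0.175^1 = 0.25305
  k=12: C(12,12)·0.825^12·0.175^0 = 0.09941
Total = 0.64770

0.648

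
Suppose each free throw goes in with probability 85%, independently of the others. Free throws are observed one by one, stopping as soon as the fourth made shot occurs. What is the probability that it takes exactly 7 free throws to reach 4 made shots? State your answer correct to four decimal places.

0.0352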